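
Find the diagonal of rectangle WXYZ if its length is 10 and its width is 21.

A rectangle's diagonal splits it into two right triangles, with the diagonal as the hypotenuse.
By the Pythagorean theorem, d^2 = 10^2 + 21^2 = 541.
Therefore d = sqrt(541).

sqrt(541)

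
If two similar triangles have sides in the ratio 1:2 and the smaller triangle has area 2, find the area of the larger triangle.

For similar figures, the area ratio equals the square of the side ratio.
Side ratio (the smaller triangle to the larger triangle) = 1:2, so area ratio = 1^2:2^2 = 1:4.
If the area of the smaller triangle is 2, then the area of the larger triangle = 2 * (4/1) = 8.

8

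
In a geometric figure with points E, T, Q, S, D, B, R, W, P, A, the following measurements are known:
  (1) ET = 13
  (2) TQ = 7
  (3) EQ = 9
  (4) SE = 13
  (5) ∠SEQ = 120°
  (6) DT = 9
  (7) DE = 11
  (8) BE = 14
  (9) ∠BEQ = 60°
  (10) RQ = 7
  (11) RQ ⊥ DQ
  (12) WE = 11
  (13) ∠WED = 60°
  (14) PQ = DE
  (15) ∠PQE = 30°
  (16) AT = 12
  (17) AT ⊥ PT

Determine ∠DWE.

Step 1: By the law of cosines on triangle WED: WD² = 11² + 11² − 2·11·11·cos(60°) = 121, so WD = 11.
Step 2: By the inverse law of cosines on triangle DWE: cos(∠DWE) = (11² + 11² − 11²) / (2·11·11) = 121/242 = 0.5, so ∠DWE = 60°.

Therefore, the measure of angle ∠DWE = 60°.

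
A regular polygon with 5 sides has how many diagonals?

Total line segments between 5 vertices = C(5,2) = 10.
Subtract the 5 sides: 10 - 5 = 5 diagonals.

5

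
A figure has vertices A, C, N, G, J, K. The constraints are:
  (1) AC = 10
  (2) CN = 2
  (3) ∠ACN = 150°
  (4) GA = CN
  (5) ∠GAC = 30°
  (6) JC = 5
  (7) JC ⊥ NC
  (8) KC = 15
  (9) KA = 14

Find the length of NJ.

Step 1: By the law of cosines on triangle NCJ: NJ² = 2² + 5² − 2·2·5·cos(90°) = 29, so NJ = √29.

Therefore, the length of NJ = √29.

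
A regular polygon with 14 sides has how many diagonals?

Total line segments between 14 vertices = C(14,2) = 91.
Subtract the 14 sides: 91 - 14 = 77 diagonals.

77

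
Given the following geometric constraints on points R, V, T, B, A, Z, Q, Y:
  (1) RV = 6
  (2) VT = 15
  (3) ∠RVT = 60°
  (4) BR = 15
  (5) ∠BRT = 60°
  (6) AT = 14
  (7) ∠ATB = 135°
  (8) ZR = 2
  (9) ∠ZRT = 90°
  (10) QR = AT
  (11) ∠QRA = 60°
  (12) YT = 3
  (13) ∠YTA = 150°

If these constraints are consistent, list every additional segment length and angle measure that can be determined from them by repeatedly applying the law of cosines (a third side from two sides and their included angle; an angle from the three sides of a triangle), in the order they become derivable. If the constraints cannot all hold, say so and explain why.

The constraints are consistent. Derivable facts, in order:
After 1 step:
- AY ≈ 16.67
- RT = 3·√19
After 2 steps:
- TB ≈ 14.14
- TZ = 5·√7
- ∠AYT = 24.84°
- ∠RTV = 23.41°
- ∠TAY = 5.16°
- ∠TRV = 96.59°
After 3 steps:
- BA ≈ 26
- ∠BTR = 66.77°
- ∠RBT = 53.23°
- ∠RTZ = 8.7°
- ∠RZT = 81.3°
After 4 steps:
- ∠ABT = 22.38°
- ∠BAT = 22.62°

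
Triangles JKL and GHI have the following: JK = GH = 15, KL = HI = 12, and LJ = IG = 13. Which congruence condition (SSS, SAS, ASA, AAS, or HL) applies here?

Consider the given information: JK = GH = 15, KL = HI = 12, and LJ = IG = 13
This is not SAS or HL: SAS requires two sides and the included angle between them. HL only applies to right triangles with matching hypotenuse and leg.
The correct criterion is SSS. All three pairs of corresponding sides are equal (Side-Side-Side).

SSS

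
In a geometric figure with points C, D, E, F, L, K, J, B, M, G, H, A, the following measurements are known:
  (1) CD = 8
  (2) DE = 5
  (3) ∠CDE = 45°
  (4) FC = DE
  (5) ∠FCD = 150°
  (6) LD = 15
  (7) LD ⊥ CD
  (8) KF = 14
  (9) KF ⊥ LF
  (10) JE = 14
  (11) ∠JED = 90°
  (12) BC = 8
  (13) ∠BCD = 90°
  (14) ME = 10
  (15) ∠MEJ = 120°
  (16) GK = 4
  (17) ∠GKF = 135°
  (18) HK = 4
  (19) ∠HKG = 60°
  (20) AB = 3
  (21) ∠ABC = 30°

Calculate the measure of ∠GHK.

Step 1: By the law of cosines on triangle HKG: HG² = 4² + 4² − 2·4·4·cos(60°) = 16, so HG = 4.
Step 2: By the inverse law of cosines on triangle GHK: cos(∠GHK) = (4² + 4² − 4²) / (2·4·4) = 16/32 = 0.5, so ∠GHK = 60°.

Therefore, the measure of angle ∠GHK = 60°.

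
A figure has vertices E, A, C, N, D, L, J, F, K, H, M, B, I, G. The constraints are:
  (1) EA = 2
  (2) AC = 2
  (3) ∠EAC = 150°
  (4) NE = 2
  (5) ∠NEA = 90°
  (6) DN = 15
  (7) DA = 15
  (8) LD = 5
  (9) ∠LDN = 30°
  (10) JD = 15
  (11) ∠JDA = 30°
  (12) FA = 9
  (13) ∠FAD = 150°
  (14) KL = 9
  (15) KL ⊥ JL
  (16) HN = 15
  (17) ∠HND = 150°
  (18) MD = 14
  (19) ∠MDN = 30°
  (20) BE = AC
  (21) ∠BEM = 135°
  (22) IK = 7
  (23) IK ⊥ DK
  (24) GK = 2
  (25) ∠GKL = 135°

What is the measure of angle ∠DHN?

Step 1: By the law of cosines on triangle HND: HD² = 15² + 15² − 2·15·15·cos(150°) = 839.71, so HD ≈ 28.98.
Step 2: By the inverse law of cosines on triangle DHN: cos(∠DHN) = (28.98² + 15² − 15²) / (2·28.98·15) = 839.71/869.33 = 0.9659, so ∠DHN = 15°.

Therefore, the measure of angle ∠DHN = 15°.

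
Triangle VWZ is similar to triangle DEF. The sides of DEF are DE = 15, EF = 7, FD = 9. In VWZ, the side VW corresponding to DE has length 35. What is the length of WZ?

k = 35/15 = 7/3. WZ = 7/3 * 7 = 49/3.

49/3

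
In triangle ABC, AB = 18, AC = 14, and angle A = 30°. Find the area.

Area = (1/2)(18)(14) sin(30°) = (1/2)(18)(14)(1/2) = 63

63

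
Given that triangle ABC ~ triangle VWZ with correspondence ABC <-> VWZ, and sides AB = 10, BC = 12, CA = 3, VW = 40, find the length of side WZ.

Since the triangles are similar, the ratio of corresponding sides is constant.
Scale factor k = VW / AB = 40 / 10 = 4
WZ = k * BC = 4 * 12 = 48

48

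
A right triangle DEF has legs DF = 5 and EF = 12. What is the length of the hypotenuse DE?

In a right triangle, the square of the hypotenuse equals the sum of the squares of the two legs.
The legs are 5 and 12, so the hypotenuse = sqrt(25 + 144) = sqrt(169) = 13.

13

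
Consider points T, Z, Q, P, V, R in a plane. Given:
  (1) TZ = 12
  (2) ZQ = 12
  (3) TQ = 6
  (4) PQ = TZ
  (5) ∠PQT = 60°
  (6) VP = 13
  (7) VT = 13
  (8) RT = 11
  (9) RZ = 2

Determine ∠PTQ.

From the given relations: PQ = TZ = 12.
Step 1: By the law of cosines on triangle TQP: TP² = 6² + 12² − 2·6·12·cos(60°) = 108, so TP = 6·√3.
Step 2: By the inverse law of cosines on triangle PTQ: cos(∠PTQ) = ((6·√3)² + 6² − 12²) / (2·6·√3·6) = 0/124.71 = 0, so ∠PTQ = 90°.

Therefore, the measure of angle ∠PTQ = 90°.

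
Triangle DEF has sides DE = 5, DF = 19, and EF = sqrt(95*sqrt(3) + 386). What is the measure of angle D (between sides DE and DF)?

When all three sides of a triangle are known, the law of cosines can be rearranged to find any angle.
cos(C) = (a² + b² - c²) / (2ab) gives cos(D) = -sqrt(3)/2.
Taking the inverse cosine: D = 150°.

150°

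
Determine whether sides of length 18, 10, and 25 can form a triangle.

For three segments to close into a triangle, no single side can be as long as the other two combined.
The longest side is 25, and 10 + 18 = 28 > 25.
A triangle can be formed.

Yes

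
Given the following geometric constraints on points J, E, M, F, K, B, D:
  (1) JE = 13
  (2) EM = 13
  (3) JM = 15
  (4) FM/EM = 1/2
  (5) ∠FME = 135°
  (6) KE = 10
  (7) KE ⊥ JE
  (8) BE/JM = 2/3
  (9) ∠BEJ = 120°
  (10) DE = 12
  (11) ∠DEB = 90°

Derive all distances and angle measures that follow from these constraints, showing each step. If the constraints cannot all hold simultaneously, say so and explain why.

The constraints are consistent.

From the given relations:
  FM = 1/2·EM = 1/2·13 ≈ 6.5
  BE = 2/3·JM = 2/3·15 = 10

Step 1: From JE = 13, EK = 10, and ∠JEK = 90°, by the law of cosines:
  JK² = JE² + EK² - 2·JE·EK·cos(90°) = 169 + 100 - 0 = 269
  JK ≈ 16.4

Step 2: From JE = 13, EB = 10, and ∠JEB = 120°, by the law of cosines:
  JB² = JE² + EB² - 2·JE·EB·cos(120°) = 169 + 100 + 130 = 399
  JB ≈ 19.97

Step 3: From EM = 13, MF = 6.5, and ∠EMF = 135°, by the law of cosines:
  EF² = EM² + MF² - 2·EM·MF·cos(135°) = 169 + 42.25 + 119.5 = 330.8
  EF ≈ 18.19

Step 4: From BE = 10, ED = 12, and ∠BED = 90°, by the law of cosines:
  BD² = BE² + ED² - 2·BE·ED·cos(90°) = 100 + 144 - 0 = 244
  BD = 2·√61

Step 5: From JE = 13, JM = 15, EM = 13, by the inverse law of cosines:
  cos(∠EJM) = (JE² + JM² - EM²) / (2·JE·JM)
  ∠EJM = 54.77°

Step 6: From EJ = 13, EM = 13, JM = 15, by the inverse law of cosines:
  cos(∠JEM) = (EJ² + EM² - JM²) / (2·EJ·EM)
  ∠JEM = 70.47°

Step 7: From ME = 13, MJ = 15, EJ = 13, by the inverse law of cosines:
  cos(∠EMJ) = (ME² + MJ² - EJ²) / (2·ME·MJ)
  ∠EMJ = 54.77°

Step 8: From JB = 19.97, JE = 13, BE = 10, by the inverse law of cosines:
  cos(∠BJE) = (JB² + JE² - BE²) / (2·JB·JE)
  ∠BJE = 25.69°

Step 9: From JE = 13, JK = 16.4, EK = 10, by the inverse law of cosines:
  cos(∠EJK) = (JE² + JK² - EK²) / (2·JE·JK)
  ∠EJK = 37.57°

Step 10: From EF = 18.19, EM = 13, FM = 6.5, by the inverse law of cosines:
  cos(∠FEM) = (EF² + EM² - FM²) / (2·EF·EM)
  ∠FEM = 14.64°

Step 11: From FE = 18.19, FM = 6.5, EM = 13, by the inverse law of cosines:
  cos(∠EFM) = (FE² + FM² - EM²) / (2·FE·FM)
  ∠EFM = 30.36°

Step 12: From KE = 10, KJ = 16.4, EJ = 13, by the inverse law of cosines:
  cos(∠EKJ) = (KE² + KJ² - EJ²) / (2·KE·KJ)
  ∠EKJ = 52.43°

Step 13: From BD = 2·√61, BE = 10, DE = 12, by the inverse law of cosines:
  cos(∠DBE) = (BD² + BE² - DE²) / (2·BD·BE)
  ∠DBE = 50.19°

Step 14: From BE = 10, BJ = 19.97, EJ = 13, by the inverse law of cosines:
  cos(∠EBJ) = (BE² + BJ² - EJ²) / (2·BE·BJ)
  ∠EBJ = 34.31°

Step 15: From DB = 2·√61, DE = 12, BE = 10, by the inverse law of cosines:
  cos(∠BDE) = (DB² + DE² - BE²) / (2·DB·DE)
  ∠BDE = 39.81°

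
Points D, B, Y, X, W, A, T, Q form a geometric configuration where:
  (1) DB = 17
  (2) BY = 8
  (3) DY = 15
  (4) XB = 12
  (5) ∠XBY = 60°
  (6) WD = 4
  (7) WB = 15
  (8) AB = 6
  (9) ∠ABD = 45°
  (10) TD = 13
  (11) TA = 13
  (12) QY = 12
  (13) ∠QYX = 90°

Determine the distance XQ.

Step 1: By the law of cosines on triangle XBY: XY² = 12² + 8² − 2·12·8·cos(60°) = 112, so XY = 4·√7.
Step 2: By the law of cosines on triangle XYQ: XQ² = (4·√7)² + 12² − 2·4·√7·12·cos(90°) = 256, so XQ = 16.

Therefore, the length of XQ = 16.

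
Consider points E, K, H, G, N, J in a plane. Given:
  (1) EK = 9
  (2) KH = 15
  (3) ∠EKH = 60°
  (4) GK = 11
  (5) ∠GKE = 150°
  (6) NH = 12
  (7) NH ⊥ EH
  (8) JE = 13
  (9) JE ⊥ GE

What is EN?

Step 1: By the law of cosines on triangle EKH: EH² = 9² + 15² − 2·9·15·cos(60°) = 171, so EH = 3·√19.
Step 2: By the law of cosines on triangle EHN: EN² = (3·√19)² + 12² − 2·3·√19·12·cos(90°) = 315, so EN = 3·√35.

Therefore, the length of EN = 3·√35.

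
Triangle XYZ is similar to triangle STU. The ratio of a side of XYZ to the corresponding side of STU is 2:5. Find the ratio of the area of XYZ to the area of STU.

Area scales with the square of linear dimensions. If every length is multiplied by 2/5, then the area is multiplied by (2/5)^2 = 4/25.
The area ratio is 4:25.

4:25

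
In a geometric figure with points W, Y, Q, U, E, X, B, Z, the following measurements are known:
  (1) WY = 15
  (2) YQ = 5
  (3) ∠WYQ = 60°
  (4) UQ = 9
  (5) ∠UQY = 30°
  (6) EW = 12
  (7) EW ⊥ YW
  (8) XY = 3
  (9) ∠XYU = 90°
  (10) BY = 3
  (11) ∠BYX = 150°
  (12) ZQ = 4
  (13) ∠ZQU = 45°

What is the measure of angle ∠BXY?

Step 1: By the law of cosines on triangle XYB: XB² = 3² + 3² − 2·3·3·cos(150°) = 33.59, so XB ≈ 5.8.
Step 2: By the inverse law of cosines on triangle BXY: cos(∠BXY) = (5.8² + 3² − 3²) / (2·5.8·3) = 33.59/34.77 = 0.9659, so ∠BXY = 15°.

Therefore, the measure of angle ∠BXY = 15°.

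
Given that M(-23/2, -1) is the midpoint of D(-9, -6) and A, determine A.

Using the midpoint formula: M = ((x1 + x2)/2, (y1 + y2)/2)
We know M = (-23/2, -1) and D = (-9, -6)
For x: -23/2 = (-9 + x2)/2, so x2 = 2*-23/2 - -9 = -14
For y: -1 = (-6 + y2)/2, so y2 = 2*-1 - -6 = 4
A = (-14, 4)

(-14, 4)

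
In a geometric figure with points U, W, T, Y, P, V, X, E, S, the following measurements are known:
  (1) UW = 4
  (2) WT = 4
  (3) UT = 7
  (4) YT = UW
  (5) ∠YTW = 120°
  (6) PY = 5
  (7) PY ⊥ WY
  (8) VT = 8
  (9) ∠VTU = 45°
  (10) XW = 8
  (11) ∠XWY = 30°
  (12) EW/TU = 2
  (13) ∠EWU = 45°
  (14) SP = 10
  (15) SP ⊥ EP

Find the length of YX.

From the given relations: YT = UW = 4.
Step 1: By the law of cosines on triangle YTW: YW² = 4² + 4² − 2·4·4·cos(120°) = 48, so YW = 4·√3.
Step 2: By the law of cosines on triangle YWX: YX² = (4·√3)² + 8² − 2·4·√3·8·cos(30°) = 16, so YX = 4.

Therefore, the length of YX = 4.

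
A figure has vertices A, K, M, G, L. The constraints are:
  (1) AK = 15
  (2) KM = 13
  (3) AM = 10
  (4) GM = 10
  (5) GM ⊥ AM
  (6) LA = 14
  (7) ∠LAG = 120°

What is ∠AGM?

Step 1: By the law of cosines on triangle GMA: GA² = 10² + 10² − 2·10·10·cos(90°) = 200, so GA = 10·√2.
Step 2: By the inverse law of cosines on triangle AGM: cos(∠AGM) = ((10·√2)² + 10² − 10²) / (2·10·√2·10) = 200/282.84 = 0.7071, so ∠AGM = 45°.

Therefore, the measure of angle ∠AGM = 45°.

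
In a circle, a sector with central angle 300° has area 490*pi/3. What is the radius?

Sector area A = πr² × θ/360, so r² = 360A / (πθ).
r² = 360 × 490*pi/3 / (π × 300)
r² = 196
r = 14

14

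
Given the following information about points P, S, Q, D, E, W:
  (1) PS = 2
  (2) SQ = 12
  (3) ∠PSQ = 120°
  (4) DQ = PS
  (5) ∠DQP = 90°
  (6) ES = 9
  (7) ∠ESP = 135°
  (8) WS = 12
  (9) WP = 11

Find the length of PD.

From the given relations: DQ = PS = 2.
Step 1: By the law of cosines on triangle PSQ: PQ² = 2² + 12² − 2·2·12·cos(120°) = 172, so PQ = 2·√43.
Step 2: By the law of cosines on triangle PQD: PD² = (2·√43)² + 2² − 2·2·√43·2·cos(90°) = 176, so PD = 4·√11.

Therefore, the length of PD = 4·√11.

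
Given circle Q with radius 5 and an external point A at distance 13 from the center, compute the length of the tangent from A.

tangent = √(d² - r²) = √(13² - 5²) = √(169 - 25) = √144 = 12

12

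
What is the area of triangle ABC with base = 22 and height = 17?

A triangle's area is half the area of a rectangle with the same base and height.
Area = (1/2) * 22 * 17 = 187.

187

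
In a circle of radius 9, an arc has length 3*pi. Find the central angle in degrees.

θ = 360 × 3*pi / (2π × 9) = 60° (rearranging arc length formula).

60°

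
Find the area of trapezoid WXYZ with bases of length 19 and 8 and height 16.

A trapezoid's area equals the midsegment times the height.
The midsegment is (19 + 8) / 2 = 27/2.
Area = 27/2 * 16 = 216.

216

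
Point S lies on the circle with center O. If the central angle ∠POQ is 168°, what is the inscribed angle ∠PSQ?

By the inscribed angle theorem, the inscribed angle is half the central angle.
Inscribed angle = 168° / 2 = 84°

84°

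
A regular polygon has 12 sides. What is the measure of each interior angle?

Each interior angle of a regular n-gon is (n - 2) * 180 / n.
For n = 12: (12 - 2) * 180 / 12 = 1800/12 = 150 degrees.

150 degrees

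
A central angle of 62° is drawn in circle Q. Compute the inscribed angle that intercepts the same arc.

An inscribed angle intercepts an arc from a point on the circle, while the central angle intercepts the same arc from the center.
The inscribed angle is always half the central angle: 62° / 2 = 31°.

31°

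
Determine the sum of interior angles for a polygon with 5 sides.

The sum of interior angles of an n-sided polygon is (n - 2) * 180.
For n = 5: (5 - 2) * 180 = 3 * 180 = 540 degrees.

540 degrees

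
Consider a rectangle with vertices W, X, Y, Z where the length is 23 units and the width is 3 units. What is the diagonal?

A rectangle's diagonal splits it into two right triangles, with the diagonal as the hypotenuse.
By the Pythagorean theorem, d^2 = 23^2 + 3^2 = 538.
Therefore d = sqrt(538).

sqrt(538)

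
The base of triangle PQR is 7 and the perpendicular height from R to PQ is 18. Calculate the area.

Area = (1/2) * base * height
Area = (1/2) * 7 * 18
Area = 63

63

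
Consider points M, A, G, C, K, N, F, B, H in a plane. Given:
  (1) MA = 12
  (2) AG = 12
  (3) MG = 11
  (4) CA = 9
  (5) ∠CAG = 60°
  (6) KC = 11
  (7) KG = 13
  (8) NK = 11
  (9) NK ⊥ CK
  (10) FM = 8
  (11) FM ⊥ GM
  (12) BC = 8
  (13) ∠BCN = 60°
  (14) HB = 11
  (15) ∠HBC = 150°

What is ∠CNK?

Step 1: By the law of cosines on triangle NKC: NC² = 11² + 11² − 2·11·11·cos(90°) = 242, so NC = 11·√2.
Step 2: By the inverse law of cosines on triangle CNK: cos(∠CNK) = ((11·√2)² + 11² − 11²) / (2·11·√2·11) = 242/342.24 = 0.7071, so ∠CNK = 45°.

Therefore, the measure of angle ∠CNK = 45°.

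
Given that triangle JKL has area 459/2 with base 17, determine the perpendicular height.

Area = (1/2) * base * height
height = 2 * Area / base
height = 2 * 459/2 / 17
height = 459 / 17
height = 27

27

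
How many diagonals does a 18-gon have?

Total line segments between 18 vertices = C(18,2) = 153.
Subtract the 18 sides: 153 - 18 = 135 diagonals.

135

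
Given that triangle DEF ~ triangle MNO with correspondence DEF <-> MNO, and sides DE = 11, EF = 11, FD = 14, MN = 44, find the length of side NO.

Similar triangles have proportional sides. Setting up the proportion:
MN / DE = NO / EF
44 / 11 = NO / 11
NO = 11 * 44 / 11 = 44.

44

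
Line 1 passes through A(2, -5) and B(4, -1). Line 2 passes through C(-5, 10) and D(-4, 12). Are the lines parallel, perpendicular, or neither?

Slope of line 1: m1 = (-1 - -5)/(4 - 2) = 4/2 = 2
Slope of line 2: m2 = (12 - 10)/(-4 - -5) = 2/1 = 2
Two lines are parallel if and only if they have equal slopes (or both are vertical).
Here m1 = m2 = 2, confirming the lines are parallel.

Parallel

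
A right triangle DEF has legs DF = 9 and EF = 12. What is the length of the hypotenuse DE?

In a right triangle, the square of the hypotenuse equals the sum of the squares of the two legs.
The legs are 9 and 12, so the hypotenuse = sqrt(81 + 144) = sqrt(225) = 15.

15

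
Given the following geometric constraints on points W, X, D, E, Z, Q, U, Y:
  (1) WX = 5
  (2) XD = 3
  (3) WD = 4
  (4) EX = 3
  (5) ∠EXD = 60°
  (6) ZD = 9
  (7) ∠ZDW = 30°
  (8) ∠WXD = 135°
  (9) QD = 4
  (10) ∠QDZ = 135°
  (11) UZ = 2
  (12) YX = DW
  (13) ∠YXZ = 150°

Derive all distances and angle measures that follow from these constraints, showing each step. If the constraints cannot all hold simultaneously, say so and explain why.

These constraints are not satisfiable: (1), (2) and (3) fix all three sides of triangle WXD, so by the law of cosines cos(∠WXD) = (5² + 3² − 4²) / (2·5·3) = 0.6000, i.e. ∠WXD ≈ 53.13°, which contradicts (8) ∠WXD = 135°. No planar figure meets all of them, so nothing further can be derived.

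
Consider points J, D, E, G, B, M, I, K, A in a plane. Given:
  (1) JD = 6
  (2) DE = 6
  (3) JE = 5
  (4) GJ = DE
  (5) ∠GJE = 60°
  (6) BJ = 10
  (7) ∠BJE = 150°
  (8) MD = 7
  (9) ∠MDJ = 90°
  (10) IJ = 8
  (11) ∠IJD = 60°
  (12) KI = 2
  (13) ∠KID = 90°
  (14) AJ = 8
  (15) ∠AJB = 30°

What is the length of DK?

Step 1: By the law of cosines on triangle DJI: DI² = 6² + 8² − 2·6·8·cos(60°) = 52, so DI = 2·√13.
Step 2: By the law of cosines on triangle DIK: DK² = (2·√13)² + 2² − 2·2·√13·2·cos(90°) = 56, so DK = 2·√14.

Therefore, the length of DK = 2·√14.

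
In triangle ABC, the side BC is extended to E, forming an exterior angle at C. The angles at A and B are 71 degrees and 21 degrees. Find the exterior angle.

By the exterior angle theorem, an exterior angle of a triangle equals the sum of the two remote interior angles.
Exterior angle = angle A + angle B
Exterior angle = 71 + 21 = 92 degrees

92 degrees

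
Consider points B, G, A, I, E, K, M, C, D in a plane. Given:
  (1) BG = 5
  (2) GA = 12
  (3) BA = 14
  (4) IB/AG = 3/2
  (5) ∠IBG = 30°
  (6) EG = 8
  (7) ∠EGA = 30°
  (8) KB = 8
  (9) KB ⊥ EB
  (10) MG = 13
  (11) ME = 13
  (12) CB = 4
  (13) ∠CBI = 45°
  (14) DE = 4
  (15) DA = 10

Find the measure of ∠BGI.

From the given relations: IB = 3/2·AG = 3/2·12 = 18.
Step 1: By the law of cosines on triangle GBI: GI² = 5² + 18² − 2·5·18·cos(30°) = 193.12, so GI ≈ 13.9.
Step 2: By the inverse law of cosines on triangle BGI: cos(∠BGI) = (5² + 13.9² − 18²) / (2·5·13.9) = -105.88/138.97 = -0.7619, so ∠BGI = 139.64°.

Therefore, the measure of angle ∠BGI = 139.64°.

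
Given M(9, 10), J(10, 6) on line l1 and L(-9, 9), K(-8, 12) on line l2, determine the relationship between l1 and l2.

Slope of line 1: m1 = (6 - 10)/(10 - 9) = -4/1 = -4
Slope of line 2: m2 = (12 - 9)/(-8 - -9) = 3/1 = 3
m1 != m2 (-4 != 3), so not parallel.
m1 * m2 = (-4) * (3) = -12 != -1, so not perpendicular.
The lines are neither parallel nor perpendicular.

Neither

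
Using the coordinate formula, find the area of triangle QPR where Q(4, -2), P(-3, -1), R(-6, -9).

The Shoelace formula computes the area from vertex coordinates by summing cross products.
For vertices (4,-2), (-3,-1), (-6,-9):
Signed sum = 4*-1 - -3*-2 + -3*-9 - -6*-1 + -6*-2 - 4*-9
= -10 + 21 + 48 = 59
Area = (1/2)|59| = 59/2.

59/2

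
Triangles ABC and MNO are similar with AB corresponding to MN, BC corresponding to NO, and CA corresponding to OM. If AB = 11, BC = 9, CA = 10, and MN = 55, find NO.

Since the triangles are similar, the ratio of corresponding sides is constant.
Scale factor k = MN / AB = 55 / 11 = 5
NO = k * BC = 5 * 9 = 45

45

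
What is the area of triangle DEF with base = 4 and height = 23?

Area = (1/2)(4)(23) = 46

46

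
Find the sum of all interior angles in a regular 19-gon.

The sum of interior angles of an n-sided polygon is (n - 2) * 180.
For n = 19: (19 - 2) * 180 = 17 * 180 = 3060 degrees.

3060 degrees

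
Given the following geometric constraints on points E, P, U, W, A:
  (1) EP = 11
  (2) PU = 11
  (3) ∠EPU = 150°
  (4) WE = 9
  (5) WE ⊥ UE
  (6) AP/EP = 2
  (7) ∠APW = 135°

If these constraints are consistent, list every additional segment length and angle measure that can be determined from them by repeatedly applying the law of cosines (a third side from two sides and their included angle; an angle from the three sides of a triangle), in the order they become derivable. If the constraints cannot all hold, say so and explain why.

The constraints are consistent. Derivable facts, in order:
After 1 step:
- EU ≈ 21.25
After 2 steps:
- UW ≈ 23.08
- ∠EUP = 15°
- ∠PEU = 15°
After 3 steps:
- ∠EUW = 22.95°
- ∠EWU = 67.05°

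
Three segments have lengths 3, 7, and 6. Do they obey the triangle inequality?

Sort the sides: 3, 6, 7.
It suffices to check that the sum of the two smallest exceeds the largest:
3 + 6 = 9 > 7. ✓
Yes, a valid triangle can be formed.

Yes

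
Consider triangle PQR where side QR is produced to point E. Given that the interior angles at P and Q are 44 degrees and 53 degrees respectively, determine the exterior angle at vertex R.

The interior angle at R is 180 - 44 - 53 = 83 degrees.
The exterior angle and interior angle at R are supplementary:
Exterior angle = 180 - 83 = 97 degrees.

97 degrees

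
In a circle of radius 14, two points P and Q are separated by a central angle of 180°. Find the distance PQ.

Chord = 2(14) sin(90°) = 28

28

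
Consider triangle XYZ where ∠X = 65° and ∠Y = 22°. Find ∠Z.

Let angle Z = x. Then 65 + 22 + x = 180.
x = 180 - 87 = 93 degrees.

93 degrees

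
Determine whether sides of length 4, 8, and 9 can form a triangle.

Yes.
The triangle inequality requires that the sum of any two sides exceeds the third.
Here 4 + 8 = 12 > 9, so the condition is met.

Yes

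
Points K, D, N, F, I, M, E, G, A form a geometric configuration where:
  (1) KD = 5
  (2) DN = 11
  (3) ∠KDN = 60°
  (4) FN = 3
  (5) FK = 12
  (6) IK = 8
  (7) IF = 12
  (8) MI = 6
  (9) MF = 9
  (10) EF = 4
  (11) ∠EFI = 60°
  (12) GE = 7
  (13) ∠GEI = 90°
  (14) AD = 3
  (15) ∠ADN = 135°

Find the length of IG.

Step 1: By the law of cosines on triangle EFI: EI² = 4² + 12² − 2·4·12·cos(60°) = 112, so EI = 4·√7.
Step 2: By the law of cosines on triangle IEG: IG² = (4·√7)² + 7² − 2·4·√7·7·cos(90°) = 161, so IG = √161.

Therefore, the length of IG = √161.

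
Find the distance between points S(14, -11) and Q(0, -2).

The horizontal distance is |0 - 14| = 14 and the vertical distance is |-2 - -11| = 9.
By the Pythagorean theorem, d = sqrt(14^2 + 9^2) = sqrt(277).

sqrt(277)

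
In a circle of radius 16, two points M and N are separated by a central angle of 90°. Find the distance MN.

Chord length = 2r sin(θ/2)
= 2 × 16 × sin(90°/2)
= 2 × 16 × sin(45°)
= 16*sqrt(2)

16*sqrt(2)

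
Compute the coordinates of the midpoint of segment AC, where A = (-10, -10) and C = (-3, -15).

The midpoint is the average of the coordinates:
x: (-10 + -3)/2 = -13/2
y: (-10 + -15)/2 = -25/2
Midpoint = (-13/2, -25/2)

(-13/2, -25/2)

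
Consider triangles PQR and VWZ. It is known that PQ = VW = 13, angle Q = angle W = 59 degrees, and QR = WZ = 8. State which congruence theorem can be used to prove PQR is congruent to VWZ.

The given information matches SAS: Two pairs of corresponding sides and the included angle are equal (Side-Angle-Side).

SAS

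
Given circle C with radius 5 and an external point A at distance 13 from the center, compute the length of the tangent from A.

The tangent, radius, and line from the external point to the center form a right triangle.
The right angle is where the tangent meets the radius.
By the Pythagorean theorem: tangent² + 5² = 13²
tangent² = 169 - 25 = 144
tangent = 12

12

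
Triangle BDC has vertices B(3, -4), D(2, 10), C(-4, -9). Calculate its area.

Shoelace: Area = (1/2)|3(10--9) + 2(-9--4) + -4(-4-10)| = (1/2)(103) = 103/2

103/2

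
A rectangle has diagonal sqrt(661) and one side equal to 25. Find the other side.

Using the Pythagorean theorem: d^2 = a^2 + b^2
b^2 = d^2 - a^2
b^2 = 661 - 625
b^2 = 36
b = sqrt(36) = 6

6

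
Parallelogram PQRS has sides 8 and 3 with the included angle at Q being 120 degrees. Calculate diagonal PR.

The diagonal of a parallelogram can be found by treating two adjacent sides and the diagonal as a triangle.
Applying the law of cosines with sides 8, 3 and included angle 120°:
d^2 = 64 + 9 - 48*cos(120°) = 97
d = sqrt(97)

sqrt(97)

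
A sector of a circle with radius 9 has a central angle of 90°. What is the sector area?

The full circle has area πr² = π(9)² = 81*pi.
The sector covers 90° out of 360°, a fraction of 1/4.
Sector area = 81*pi × 1/4 = 81*pi/4.

81*pi/4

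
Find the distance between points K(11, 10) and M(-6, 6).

d = sqrt((-17)^2 + (-4)^2) = sqrt(305)

sqrt(305)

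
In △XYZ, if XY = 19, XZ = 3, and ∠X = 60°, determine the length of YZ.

By the law of cosines: YZ^2 = XY^2 + XZ^2 - 2*XY*XZ*cos(X)
YZ^2 = 19^2 + 3^2 - 2*19*3*cos(60°)
YZ^2 = 361 + 9 - 114*(1/2)
YZ^2 = 313
YZ = sqrt(313)

sqrt(313)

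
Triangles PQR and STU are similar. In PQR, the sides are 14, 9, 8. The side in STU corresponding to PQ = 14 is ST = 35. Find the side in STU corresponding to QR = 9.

Similar triangles have proportional sides. Setting up the proportion:
ST / PQ = TU / QR
35 / 14 = TU / 9
TU = 9 * 35 / 14 = 45/2.

45/2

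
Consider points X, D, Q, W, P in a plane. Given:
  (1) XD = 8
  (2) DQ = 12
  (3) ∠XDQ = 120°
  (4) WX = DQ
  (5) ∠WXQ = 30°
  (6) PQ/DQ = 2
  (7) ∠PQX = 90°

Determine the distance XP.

From the given relations: PQ = 2·DQ = 2·12 = 24.
Step 1: By the law of cosines on triangle XDQ: XQ² = 8² + 12² − 2·8·12·cos(120°) = 304, so XQ = 4·√19.
Step 2: By the law of cosines on triangle XQP: XP² = (4·√19)² + 24² − 2·4·√19·24·cos(90°) = 880, so XP = 4·√55.

Therefore, the length of XP = 4·√55.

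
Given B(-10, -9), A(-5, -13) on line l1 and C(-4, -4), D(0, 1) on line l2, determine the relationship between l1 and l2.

Slope of line 1: m1 = (-13 - -9)/(-5 - -10) = -4/5 = -4/5
Slope of line 2: m2 = (1 - -4)/(0 - -4) = 5/4 = 5/4
m1 * m2 = (-4/5) * (5/4) = -1 = -1, so the lines are perpendicular.

Perpendicular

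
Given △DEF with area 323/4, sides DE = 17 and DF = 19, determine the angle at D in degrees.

Area = (1/2) * a * b * sin(C)
sin(C) = 2 * Area / (a * b)
sin(C) = 2 * 323/4 / (17 * 19)
sin(C) = 1/2
C = arcsin(1/2) = 30°
Since sin(180° - C) = sin(C), the obtuse angle 150° gives the same area, so C = 30° or C = 150°.

30° or 150°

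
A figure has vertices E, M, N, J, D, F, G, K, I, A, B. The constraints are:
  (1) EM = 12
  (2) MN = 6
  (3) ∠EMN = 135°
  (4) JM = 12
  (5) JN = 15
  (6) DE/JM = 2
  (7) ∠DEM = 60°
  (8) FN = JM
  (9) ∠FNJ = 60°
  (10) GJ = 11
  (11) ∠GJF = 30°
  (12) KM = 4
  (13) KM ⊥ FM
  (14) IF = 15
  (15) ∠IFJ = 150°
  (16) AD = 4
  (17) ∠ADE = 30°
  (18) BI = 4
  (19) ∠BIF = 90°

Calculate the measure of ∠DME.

From the given relations: DE = 2·JM = 2·12 = 24.
Step 1: By the law of cosines on triangle MED: MD² = 12² + 24² − 2·12·24·cos(60°) = 432, so MD = 12·√3.
Step 2: By the inverse law of cosines on triangle DME: cos(∠DME) = ((12·√3)² + 12² − 24²) / (2·12·√3·12) = 0/498.83 = 0, so ∠DME = 90°.

Therefore, the measure of angle ∠DME = 90°.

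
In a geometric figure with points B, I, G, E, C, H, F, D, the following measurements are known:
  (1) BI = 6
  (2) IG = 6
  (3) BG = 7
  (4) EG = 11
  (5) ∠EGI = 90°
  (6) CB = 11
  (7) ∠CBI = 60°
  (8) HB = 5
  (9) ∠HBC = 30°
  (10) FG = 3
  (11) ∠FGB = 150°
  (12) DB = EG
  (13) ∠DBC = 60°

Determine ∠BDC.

From the given relations: DB = EG = 11.
Step 1: By the law of cosines on triangle DBC: DC² = 11² + 11² − 2·11·11·cos(60°) = 121, so DC = 11.
Step 2: By the inverse law of cosines on triangle BDC: cos(∠BDC) = (11² + 11² − 11²) / (2·11·11) = 121/242 = 0.5, so ∠BDC = 60°.

Therefore, the measure of angle ∠BDC = 60°.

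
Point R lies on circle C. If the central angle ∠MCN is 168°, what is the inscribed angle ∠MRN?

By the inscribed angle theorem, the inscribed angle is half the central angle.
Inscribed angle = 168° / 2 = 84°

84°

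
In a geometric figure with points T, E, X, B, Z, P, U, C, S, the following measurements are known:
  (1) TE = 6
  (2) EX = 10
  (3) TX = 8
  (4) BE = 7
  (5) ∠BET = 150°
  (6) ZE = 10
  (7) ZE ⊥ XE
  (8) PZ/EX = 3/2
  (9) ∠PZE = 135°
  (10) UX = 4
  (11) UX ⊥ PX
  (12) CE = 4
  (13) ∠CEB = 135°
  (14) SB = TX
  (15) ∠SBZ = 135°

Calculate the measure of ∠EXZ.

Step 1: By the law of cosines on triangle XEZ: XZ² = 10² + 10² − 2·10·10·cos(90°) = 200, so XZ = 10·√2.
Step 2: By the inverse law of cosines on triangle EXZ: cos(∠EXZ) = (10² + (10·√2)² − 10²) / (2·10·10·√2) = 200/282.84 = 0.7071, so ∠EXZ = 45°.

Therefore, the measure of angle ∠EXZ = 45°.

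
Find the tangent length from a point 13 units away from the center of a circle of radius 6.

Let T be the point of tangency. Then OT ⊥ MT (radius ⊥ tangent).
In right triangle OTM: OM² = OT² + MT²
13² = 6² + MT²
MT² = 133, MT = sqrt(133)

sqrt(133)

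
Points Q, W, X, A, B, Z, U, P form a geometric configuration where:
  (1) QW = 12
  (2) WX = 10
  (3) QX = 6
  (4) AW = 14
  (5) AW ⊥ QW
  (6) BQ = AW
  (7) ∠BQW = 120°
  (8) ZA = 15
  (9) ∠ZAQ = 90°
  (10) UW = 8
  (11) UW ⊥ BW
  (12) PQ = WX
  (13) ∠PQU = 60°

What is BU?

From the given relations: BQ = AW = 14.
Step 1: By the law of cosines on triangle BQW: BW² = 14² + 12² − 2·14·12·cos(120°) = 508, so BW = 2·√127.
Step 2: By the law of cosines on triangle BWU: BU² = (2·√127)² + 8² − 2·2·√127·8·cos(90°) = 572, so BU = 2·√143.

Therefore, the length of BU = 2·√143.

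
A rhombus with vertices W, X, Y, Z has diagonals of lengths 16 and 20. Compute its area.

Area = (16 * 20) / 2 = 320 / 2 = 160

160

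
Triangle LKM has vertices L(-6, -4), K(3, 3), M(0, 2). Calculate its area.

The Shoelace formula computes the area from vertex coordinates by summing cross products.
For vertices (-6,-4), (3,3), (0,2):
Signed sum = -6*3 - 3*-4 + 3*2 - 0*3 + 0*-4 - -6*2
= -6 + 6 + 12 = 12
Area = (1/2)|12| = 6.

6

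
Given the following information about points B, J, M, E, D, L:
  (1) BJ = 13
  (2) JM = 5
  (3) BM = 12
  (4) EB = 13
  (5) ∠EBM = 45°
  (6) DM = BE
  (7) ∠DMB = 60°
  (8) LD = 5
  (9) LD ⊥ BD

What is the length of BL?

From the given relations: DM = BE = 13.
Step 1: By the law of cosines on triangle BMD: BD² = 12² + 13² − 2·12·13·cos(60°) = 157, so BD = √157.
Step 2: By the law of cosines on triangle BDL: BL² = √157² + 5² − 2·√157·5·cos(90°) = 182, so BL = √182.

Therefore, the length of BL = √182.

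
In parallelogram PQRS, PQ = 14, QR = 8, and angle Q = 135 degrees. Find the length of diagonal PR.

Law of cosines: d^2 = 14^2 + 8^2 - 2(14)(8)cos(135°) = 112*sqrt(2) + 260, so d = 2*sqrt(28*sqrt(2) + 65).

2*sqrt(28*sqrt(2) + 65)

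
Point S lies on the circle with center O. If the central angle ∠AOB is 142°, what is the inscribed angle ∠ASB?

Inscribed angle = 142° / 2 = 71° (inscribed angle theorem).

71°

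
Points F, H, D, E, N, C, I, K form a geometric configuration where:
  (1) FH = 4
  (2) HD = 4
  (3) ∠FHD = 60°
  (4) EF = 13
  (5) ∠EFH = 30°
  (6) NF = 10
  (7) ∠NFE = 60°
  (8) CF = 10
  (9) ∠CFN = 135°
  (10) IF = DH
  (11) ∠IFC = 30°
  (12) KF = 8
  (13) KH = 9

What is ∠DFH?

Step 1: By the law of cosines on triangle FHD: FD² = 4² + 4² − 2·4·4·cos(60°) = 16, so FD = 4.
Step 2: By the inverse law of cosines on triangle DFH: cos(∠DFH) = (4² + 4² − 4²) / (2·4·4) = 16/32 = 0.5, so ∠DFH = 60°.

Therefore, the measure of angle ∠DFH = 60°.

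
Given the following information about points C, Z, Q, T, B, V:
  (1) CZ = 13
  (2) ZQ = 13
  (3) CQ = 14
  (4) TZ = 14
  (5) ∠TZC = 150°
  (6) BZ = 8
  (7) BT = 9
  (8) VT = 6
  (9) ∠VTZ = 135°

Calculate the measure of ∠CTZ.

Step 1: By the law of cosines on triangle TZC: TC² = 14² + 13² − 2·14·13·cos(150°) = 680.23, so TC ≈ 26.08.
Step 2: By the inverse law of cosines on triangle CTZ: cos(∠CTZ) = (26.08² + 14² − 13²) / (2·26.08·14) = 707.23/730.28 = 0.9684, so ∠CTZ = 14.43°.

Therefore, the measure of angle ∠CTZ = 14.43°.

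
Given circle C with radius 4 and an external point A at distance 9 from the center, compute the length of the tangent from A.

The tangent, radius, and line from the external point to the center form a right triangle.
The right angle is where the tangent meets the radius.
By the Pythagorean theorem: tangent² + 4² = 9²
tangent² = 81 - 16 = 65
tangent = sqrt(65)

sqrt(65)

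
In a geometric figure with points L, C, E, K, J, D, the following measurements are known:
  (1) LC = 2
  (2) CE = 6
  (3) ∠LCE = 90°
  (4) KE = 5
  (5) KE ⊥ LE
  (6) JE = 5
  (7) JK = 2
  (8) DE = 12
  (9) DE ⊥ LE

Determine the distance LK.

Step 1: By the law of cosines on triangle LCE: LE² = 2² + 6² − 2·2·6·cos(90°) = 40, so LE = 2·√10.
Step 2: By the law of cosines on triangle LEK: LK² = (2·√10)² + 5² − 2·2·√10·5·cos(90°) = 65, so LK = √65.

Therefore, the length of LK = √65.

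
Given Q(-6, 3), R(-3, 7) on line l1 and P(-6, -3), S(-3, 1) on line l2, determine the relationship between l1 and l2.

Slope of line 1: m1 = (7 - 3)/(-3 - -6) = 4/3 = 4/3
Slope of line 2: m2 = (1 - -3)/(-3 - -6) = 4/3 = 4/3
Since m1 = m2 = 4/3, the lines are parallel.

Parallel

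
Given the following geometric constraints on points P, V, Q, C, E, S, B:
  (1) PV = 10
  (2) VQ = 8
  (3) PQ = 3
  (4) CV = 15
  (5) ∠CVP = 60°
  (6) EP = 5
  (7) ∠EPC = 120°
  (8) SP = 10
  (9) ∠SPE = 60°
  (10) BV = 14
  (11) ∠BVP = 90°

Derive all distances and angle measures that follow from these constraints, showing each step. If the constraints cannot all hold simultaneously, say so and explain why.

The constraints are consistent.

Step 1: From PV = 10, VC = 15, and ∠PVC = 60°, by the law of cosines:
  PC² = PV² + VC² - 2·PV·VC·cos(60°) = 100 + 225 - 150 = 175
  PC = 5·√7

Step 2: From PV = 10, VB = 14, and ∠PVB = 90°, by the law of cosines:
  PB² = PV² + VB² - 2·PV·VB·cos(90°) = 100 + 196 - 0 = 296
  PB = 2·√74

Step 3: From EP = 5, PS = 10, and ∠EPS = 60°, by the law of cosines:
  ES² = EP² + PS² - 2·EP·PS·cos(60°) = 25 + 100 - 50 = 75
  ES = 5·√3

Step 4: From PQ = 3, PV = 10, QV = 8, by the inverse law of cosines:
  cos(∠QPV) = (PQ² + PV² - QV²) / (2·PQ·PV)
  ∠QPV = 41.41°

Step 5: From VP = 10, VQ = 8, PQ = 3, by the inverse law of cosines:
  cos(∠PVQ) = (VP² + VQ² - PQ²) / (2·VP·VQ)
  ∠PVQ = 14.36°

Step 6: From QP = 3, QV = 8, PV = 10, by the inverse law of cosines:
  cos(∠PQV) = (QP² + QV² - PV²) / (2·QP·QV)
  ∠PQV = 124.23°

Step 7: From CP = 5·√7, PE = 5, and ∠CPE = 120°, by the law of cosines:
  CE² = CP² + PE² - 2·CP·PE·cos(120°) = 175 + 25 + 66.14 = 266.1
  CE ≈ 16.31

Step 8: From PB = 2·√74, PV = 10, BV = 14, by the inverse law of cosines:
  cos(∠BPV) = (PB² + PV² - BV²) / (2·PB·PV)
  ∠BPV = 54.46°

Step 9: From PC = 5·√7, PV = 10, CV = 15, by the inverse law of cosines:
  cos(∠CPV) = (PC² + PV² - CV²) / (2·PC·PV)
  ∠CPV = 79.11°

Step 10: From CP = 5·√7, CV = 15, PV = 10, by the inverse law of cosines:
  cos(∠PCV) = (CP² + CV² - PV²) / (2·CP·CV)
  ∠PCV = 40.89°

Step 11: From EP = 5, ES = 5·√3, PS = 10, by the inverse law of cosines:
  cos(∠PES) = (EP² + ES² - PS²) / (2·EP·ES)
  ∠PES = 90°

Step 12: From SE = 5·√3, SP = 10, EP = 5, by the inverse law of cosines:
  cos(∠ESP) = (SE² + SP² - EP²) / (2·SE·SP)
  ∠ESP = 30°

Step 13: From BP = 2·√74, BV = 14, PV = 10, by the inverse law of cosines:
  cos(∠PBV) = (BP² + BV² - PV²) / (2·BP·BV)
  ∠PBV = 35.54°

Step 14: From CE = 16.31, CP = 5·√7, EP = 5, by the inverse law of cosines:
  cos(∠ECP) = (CE² + CP² - EP²) / (2·CE·CP)
  ∠ECP = 15.39°

Step 15: From EC = 16.31, EP = 5, CP = 5·√7, by the inverse law of cosines:
  cos(∠CEP) = (EC² + EP² - CP²) / (2·EC·EP)
  ∠CEP = 44.61°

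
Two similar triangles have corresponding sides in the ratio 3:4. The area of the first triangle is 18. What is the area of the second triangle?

Area ratio = (3/4)^2 = 9/16. Area of the second triangle = 18 * 16/9 = 32.

32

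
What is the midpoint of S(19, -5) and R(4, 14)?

M = ((x₁ + x₂)/2, (y₁ + y₂)/2)
= ((19 + 4)/2, (-5 + 14)/2)
= (23/2, 9/2) = (23/2, 9/2)

(23/2, 9/2)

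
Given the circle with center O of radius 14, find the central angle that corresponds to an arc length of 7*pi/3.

θ = 360 × 7*pi/3 / (2π × 14) = 30° (rearranging arc length formula).

30°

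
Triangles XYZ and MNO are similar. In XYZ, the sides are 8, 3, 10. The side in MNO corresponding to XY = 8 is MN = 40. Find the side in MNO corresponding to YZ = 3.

Similar triangles have proportional sides. Setting up the proportion:
MN / XY = NO / YZ
40 / 8 = NO / 3
NO = 3 * 40 / 8 = 15.

15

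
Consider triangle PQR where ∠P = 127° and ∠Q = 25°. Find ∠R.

By the triangle angle sum property, the three interior angles of any triangle add up to 180°.
We know angle P = 127° and angle Q = 25°, so their sum is 152°.
Therefore angle R = 180° - 152° = 28°.

28 degrees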